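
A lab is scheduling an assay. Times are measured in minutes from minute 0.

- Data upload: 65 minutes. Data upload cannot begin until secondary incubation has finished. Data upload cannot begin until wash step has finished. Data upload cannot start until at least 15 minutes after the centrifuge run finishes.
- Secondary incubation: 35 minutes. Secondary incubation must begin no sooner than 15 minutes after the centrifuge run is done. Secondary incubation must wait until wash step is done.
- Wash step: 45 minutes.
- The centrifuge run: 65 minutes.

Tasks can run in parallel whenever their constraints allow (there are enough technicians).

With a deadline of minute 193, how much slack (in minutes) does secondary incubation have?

Wash step can start immediately at minute 0; it finishes at minute 45.
The centrifuge run has no prerequisites, so it starts at minute 0 and finishes at minute 65.
Secondary incubation needs all of the centrifuge run (finishes minute 65, plus 15-minute gap → minute 80); wash step (finishes minute 45). That puts its earliest start at minute 80; it finishes at 80 + 35 = minute 115.

Working backward from the deadline:
Data upload must finish by minute 193; it takes 65 minutes, so it must start by 193 − 65 = minute 128.
Secondary incubation must finish before data upload (must start by minute 128). With a 35-minute duration, secondary incubation must start by 128 − 35 = minute 93.
So secondary incubation can start as early as minute 80 and as late as minute 93, giving 93 − 80 = 13 minutes of slack.

13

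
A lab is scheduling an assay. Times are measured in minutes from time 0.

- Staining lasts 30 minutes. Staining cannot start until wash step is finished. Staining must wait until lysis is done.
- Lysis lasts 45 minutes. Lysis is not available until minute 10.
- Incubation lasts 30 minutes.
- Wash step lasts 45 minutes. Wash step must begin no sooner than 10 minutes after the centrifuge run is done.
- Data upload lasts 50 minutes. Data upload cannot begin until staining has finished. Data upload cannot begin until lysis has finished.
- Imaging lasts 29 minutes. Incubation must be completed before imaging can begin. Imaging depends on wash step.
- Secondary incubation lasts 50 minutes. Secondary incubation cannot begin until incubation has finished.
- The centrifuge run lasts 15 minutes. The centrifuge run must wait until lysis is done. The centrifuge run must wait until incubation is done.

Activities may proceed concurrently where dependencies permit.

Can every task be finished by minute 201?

Incubation can start immediately at minute 0; it finishes at minute 30.
After incubation (finishes minute 30), secondary incubation can start at minute 30 and finishes at minute 80.
Lysis waits on its own release at minute 10, so it starts at minute 10 and finishes at 10 + 45 = minute 55.
The centrifuge run needs all of lysis (finishes minute 55); incubation (finishes minute 30). That puts its earliest start at minute 55; it finishes at 55 + 15 = minute 70.
Wash step waits on the centrifuge run (finishes minute 70, plus 10-minute gap → minute 80), so it starts at minute 80 and finishes at 80 + 45 = minute 125.
Imaging has to wait for incubation (finishes minute 30); wash step (finishes minute 125). The latest of these is minute 125, so imaging runs minute 125 to 125 + 29 = minute 154.
For staining: wash step (finishes minute 125); lysis (finishes minute 55). Taking the maximum gives a start of minute 125, and it finishes at 125 + 30 = minute 155.
For data upload: staining (finishes minute 155); lysis (finishes minute 55). Taking the maximum gives a start of minute 155, and it finishes at 155 + 50 = minute 205.
The earliest everything can be done is minute 205, which is after the deadline of 201, so it is not possible.

No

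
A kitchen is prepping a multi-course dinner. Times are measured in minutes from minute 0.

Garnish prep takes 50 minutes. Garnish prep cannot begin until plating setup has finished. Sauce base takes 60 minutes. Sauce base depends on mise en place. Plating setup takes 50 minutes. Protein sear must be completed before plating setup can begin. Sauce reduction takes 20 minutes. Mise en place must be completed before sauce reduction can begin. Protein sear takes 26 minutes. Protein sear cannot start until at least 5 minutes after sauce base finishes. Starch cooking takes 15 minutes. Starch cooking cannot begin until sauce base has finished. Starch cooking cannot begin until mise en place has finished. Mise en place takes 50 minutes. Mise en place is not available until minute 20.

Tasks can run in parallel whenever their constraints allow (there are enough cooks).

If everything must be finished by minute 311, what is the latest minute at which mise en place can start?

Garnish prep has no dependents, so it just needs to finish by minute 311. Starting by 311 − 50 = minute 261 achieves that.
Plating setup must finish before garnish prep (must start by minute 261). With a 50-minute duration, plating setup must start by 261 − 50 = minute 211.
Protein sear feeds into plating setup (must start by minute 211); so protein sear must finish by minute 211 and therefore start by minute 185.
To finish by minute 311, starch cooking (duration 15) must start no later than minute 296.
Sauce base must finish in time for protein sear (must start by minute 185, minus 5-minute gap → minute 180); starch cooking (must start by minute 296). The tightest is minute 180, so sauce base must start by 180 − 60 = minute 120.
Nothing follows sauce reduction; the deadline of minute 311 is its only limit. It must start by 311 − 20 = minute 291.
Mise en place has several dependents: sauce base (must start by minute 120); sauce reduction (must start by minute 291); starch cooking (must start by minute 296). The earliest of those limits is minute 120, so mise en place must start by 120 − 50 = minute 70.

70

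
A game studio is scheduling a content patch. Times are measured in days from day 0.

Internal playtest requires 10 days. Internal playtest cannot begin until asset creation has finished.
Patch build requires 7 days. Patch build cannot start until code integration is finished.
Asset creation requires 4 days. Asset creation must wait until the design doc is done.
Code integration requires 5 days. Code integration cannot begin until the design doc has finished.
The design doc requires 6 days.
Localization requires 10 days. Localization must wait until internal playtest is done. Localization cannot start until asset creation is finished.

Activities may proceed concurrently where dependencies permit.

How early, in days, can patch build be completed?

18

The design doc has no prerequisites, so it starts at day 0 and finishes at day 6.
Code integration cannot begin until the design doc (finishes day 6). It runs from day 6 to 6 + 5 = day 11.
After code integration (finishes day 11), patch build can start at day 11 and finishes at day 18.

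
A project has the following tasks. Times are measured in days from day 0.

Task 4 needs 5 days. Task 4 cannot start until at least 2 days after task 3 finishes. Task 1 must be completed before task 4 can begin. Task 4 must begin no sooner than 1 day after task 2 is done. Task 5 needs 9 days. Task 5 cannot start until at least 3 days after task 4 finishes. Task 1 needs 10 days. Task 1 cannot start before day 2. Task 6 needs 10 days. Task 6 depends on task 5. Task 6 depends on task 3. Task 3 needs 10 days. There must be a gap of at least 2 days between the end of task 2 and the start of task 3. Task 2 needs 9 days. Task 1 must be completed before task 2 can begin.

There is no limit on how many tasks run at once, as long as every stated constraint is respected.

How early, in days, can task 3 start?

23

Task 1 waits on its own release at day 2, so it starts at day 2 and finishes at 2 + 10 = day 12.
After task 1 (finishes day 12), task 2 can start at day 12 and finishes at day 21.
Task 3 waits on task 2 (finishes day 21, plus 2-day gap → day 23), so the earliest it can start is day 23.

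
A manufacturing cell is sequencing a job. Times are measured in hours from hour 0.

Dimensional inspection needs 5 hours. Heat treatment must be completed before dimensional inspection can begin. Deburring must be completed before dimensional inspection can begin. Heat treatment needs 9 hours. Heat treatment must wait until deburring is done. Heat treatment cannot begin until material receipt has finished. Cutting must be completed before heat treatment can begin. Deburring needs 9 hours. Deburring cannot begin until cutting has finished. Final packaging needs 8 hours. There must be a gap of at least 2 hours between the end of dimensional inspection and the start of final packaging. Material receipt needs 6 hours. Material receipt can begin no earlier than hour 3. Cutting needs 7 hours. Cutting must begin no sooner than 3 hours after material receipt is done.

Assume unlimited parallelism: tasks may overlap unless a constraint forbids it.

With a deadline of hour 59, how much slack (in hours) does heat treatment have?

After its own release at hour 3, material receipt can start at hour 3 and finishes at hour 9.
Cutting cannot begin until material receipt (finishes hour 9, plus 3-hour gap → hour 12). It runs from hour 12 to 12 + 7 = hour 19.
Deburring waits on cutting (finishes hour 19), so it starts at hour 19 and finishes at 19 + 9 = hour 28.
Heat treatment has to wait for deburring (finishes hour 28); material receipt (finishes hour 9); cutting (finishes hour 19). The latest of these is hour 28, so heat treatment runs hour 28 to 28 + 9 = hour 37.

Working backward from the deadline:
Final packaging has no dependents, so it just needs to finish by hour 59. Starting by 59 − 8 = hour 51 achieves that.
Dimensional inspection has to be done before final packaging (must start by hour 51, minus 2-hour gap → hour 49). That means finishing by hour 49, i.e. starting by 49 − 5 = hour 44.
Since dimensional inspection (must start by hour 44) depends on it, heat treatment must finish by hour 44. Backing off its 9-hour duration gives a latest start of hour 35.
So heat treatment can start as early as hour 28 and as late as hour 35, giving 35 − 28 = 7 hours of slack.

7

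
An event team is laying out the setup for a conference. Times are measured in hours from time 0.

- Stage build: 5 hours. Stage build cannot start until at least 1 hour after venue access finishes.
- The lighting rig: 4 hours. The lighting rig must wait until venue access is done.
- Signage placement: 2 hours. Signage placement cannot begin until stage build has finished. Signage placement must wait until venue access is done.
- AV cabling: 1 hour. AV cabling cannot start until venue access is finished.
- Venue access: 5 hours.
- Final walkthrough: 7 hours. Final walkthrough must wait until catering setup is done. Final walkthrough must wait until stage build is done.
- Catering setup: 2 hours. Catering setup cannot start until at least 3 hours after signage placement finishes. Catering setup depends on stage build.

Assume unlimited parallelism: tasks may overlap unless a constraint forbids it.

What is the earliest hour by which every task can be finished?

Venue access has no prerequisites, so it starts at hour 0 and finishes at hour 5.
AV cabling waits on venue access (finishes hour 5), so it starts at hour 5 and finishes at 5 + 1 = hour 6.
The lighting rig cannot begin until venue access (finishes hour 5). It runs from hour 5 to 5 + 4 = hour 9.
Stage build waits on venue access (finishes hour 5, plus 1-hour gap → hour 6), so it starts at hour 6 and finishes at 6 + 5 = hour 11.
Signage placement cannot start until stage build (finishes hour 11); venue access (finishes hour 5). The controlling bound is hour 11, so signage placement finishes at 11 + 2 = hour 13.
Catering setup has to wait for signage placement (finishes hour 13, plus 3-hour gap → hour 16); stage build (finishes hour 11). The latest of these is hour 16, so catering setup runs hour 16 to 16 + 2 = hour 18.
Final walkthrough needs all of catering setup (finishes hour 18); stage build (finishes hour 11). That puts its earliest start at hour 18; it finishes at 18 + 7 = hour 25.
All tasks are finished once the last one completes. Finish times: Venue access at 5, Stage build at 11, The lighting rig at 9, AV cabling at 6, Signage placement at 13, Catering setup at 18, Final walkthrough at 25. The latest is hour 25.

25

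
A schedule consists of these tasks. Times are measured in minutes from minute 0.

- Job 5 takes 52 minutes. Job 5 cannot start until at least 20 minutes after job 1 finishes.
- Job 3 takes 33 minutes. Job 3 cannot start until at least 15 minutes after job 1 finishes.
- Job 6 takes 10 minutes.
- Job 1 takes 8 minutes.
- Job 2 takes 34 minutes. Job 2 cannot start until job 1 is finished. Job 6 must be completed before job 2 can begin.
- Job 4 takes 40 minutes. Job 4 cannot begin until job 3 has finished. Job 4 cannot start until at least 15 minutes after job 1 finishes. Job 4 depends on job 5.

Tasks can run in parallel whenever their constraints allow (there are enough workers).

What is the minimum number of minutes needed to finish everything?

120

Job 6 has no prerequisites, so it starts at minute 0 and finishes at minute 10.
Nothing blocks job 1, so it runs from minute 0 to minute 8.
Job 5 cannot begin until job 1 (finishes minute 8, plus 20-minute gap → minute 28). It runs from minute 28 to 28 + 52 = minute 80.
Job 3 waits on job 1 (finishes minute 8, plus 15-minute gap → minute 23), so it starts at minute 23 and finishes at 23 + 33 = minute 56.
For job 4: job 3 (finishes minute 56); job 1 (finishes minute 8, plus 15-minute gap → minute 23); job 5 (finishes minute 80). Taking the maximum gives a start of minute 80, and it finishes at 80 + 40 = minute 120.
Job 2 cannot start until job 1 (finishes minute 8); job 6 (finishes minute 10). The controlling bound is minute 10, so job 2 finishes at 10 + 34 = minute 44.
All tasks are finished once the last one completes. Finish times: Job 1 at 8, Job 2 at 44, Job 3 at 56, Job 4 at 120, Job 5 at 80, Job 6 at 10. The latest is minute 120.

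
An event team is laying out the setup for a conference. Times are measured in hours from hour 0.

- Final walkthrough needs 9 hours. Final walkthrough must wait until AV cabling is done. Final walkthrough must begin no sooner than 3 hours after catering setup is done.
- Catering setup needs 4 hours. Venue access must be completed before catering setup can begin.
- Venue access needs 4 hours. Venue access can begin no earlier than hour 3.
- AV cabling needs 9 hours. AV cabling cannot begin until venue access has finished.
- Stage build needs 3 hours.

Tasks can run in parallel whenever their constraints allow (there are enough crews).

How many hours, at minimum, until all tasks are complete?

25

Stage build has no prerequisites, so it starts at hour 0 and finishes at hour 3.
Venue access cannot begin until its own release at hour 3. It runs from hour 3 to 3 + 4 = hour 7.
After venue access (finishes hour 7), catering setup can start at hour 7 and finishes at hour 11.
After venue access (finishes hour 7), AV cabling can start at hour 7 and finishes at hour 16.
Final walkthrough has to wait for AV cabling (finishes hour 16); catering setup (finishes hour 11, plus 3-hour gap → hour 14). The latest of these is hour 16, so final walkthrough runs hour 16 to 16 + 9 = hour 25.
All tasks are finished once the last one completes. Finish times: Venue access at 7, Stage build at 3, AV cabling at 16, Catering setup at 11, Final walkthrough at 25. The latest is hour 25.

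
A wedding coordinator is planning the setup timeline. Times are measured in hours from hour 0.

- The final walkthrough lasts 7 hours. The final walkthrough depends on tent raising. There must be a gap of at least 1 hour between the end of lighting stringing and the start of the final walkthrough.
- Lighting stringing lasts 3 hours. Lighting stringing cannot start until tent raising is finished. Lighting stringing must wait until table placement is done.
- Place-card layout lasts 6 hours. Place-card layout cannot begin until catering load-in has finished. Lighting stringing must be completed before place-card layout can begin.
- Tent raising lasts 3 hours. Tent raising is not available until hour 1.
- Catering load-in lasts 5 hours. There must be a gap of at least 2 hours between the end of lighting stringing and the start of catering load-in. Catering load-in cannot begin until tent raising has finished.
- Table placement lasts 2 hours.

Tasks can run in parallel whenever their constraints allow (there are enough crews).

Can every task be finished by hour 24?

Nothing blocks table placement, so it runs from hour 0 to hour 2.
Tent raising cannot begin until its own release at hour 1. It runs from hour 1 to 1 + 3 = hour 4.
Lighting stringing has to wait for tent raising (finishes hour 4); table placement (finishes hour 2). The latest of these is hour 4, so lighting stringing runs hour 4 to 4 + 3 = hour 7.
The final walkthrough needs all of tent raising (finishes hour 4); lighting stringing (finishes hour 7, plus 1-hour gap → hour 8). That puts its earliest start at hour 8; it finishes at 8 + 7 = hour 15.
Catering load-in needs all of lighting stringing (finishes hour 7, plus 2-hour gap → hour 9); tent raising (finishes hour 4). That puts its earliest start at hour 9; it finishes at 9 + 5 = hour 14.
Place-card layout cannot start until catering load-in (finishes hour 14); lighting stringing (finishes hour 7). The controlling bound is hour 14, so place-card layout finishes at 14 + 6 = hour 20.
Every task is finished by hour 20, which is no later than the deadline of 24, so the schedule is feasible.

Yes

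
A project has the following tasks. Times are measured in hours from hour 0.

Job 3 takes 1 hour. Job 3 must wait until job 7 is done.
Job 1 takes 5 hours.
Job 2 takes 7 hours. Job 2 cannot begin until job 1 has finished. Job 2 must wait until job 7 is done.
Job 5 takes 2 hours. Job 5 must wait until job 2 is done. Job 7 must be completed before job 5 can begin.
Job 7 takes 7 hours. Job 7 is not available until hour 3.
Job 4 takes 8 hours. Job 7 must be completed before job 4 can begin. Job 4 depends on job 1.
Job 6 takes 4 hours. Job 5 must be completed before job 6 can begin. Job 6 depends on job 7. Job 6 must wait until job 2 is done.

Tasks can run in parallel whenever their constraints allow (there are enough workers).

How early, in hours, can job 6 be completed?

23

Job 7 cannot begin until its own release at hour 3. It runs from hour 3 to 3 + 7 = hour 10.
Nothing blocks job 1, so it runs from hour 0 to hour 5.
Job 2 needs all of job 1 (finishes hour 5); job 7 (finishes hour 10). That puts its earliest start at hour 10; it finishes at 10 + 7 = hour 17.
Job 5 cannot start until job 2 (finishes hour 17); job 7 (finishes hour 10). The controlling bound is hour 17, so job 5 finishes at 17 + 2 = hour 19.
Job 6 needs all of job 5 (finishes hour 19); job 7 (finishes hour 10); job 2 (finishes hour 17). That puts its earliest start at hour 19; it finishes at 19 + 4 = hour 23.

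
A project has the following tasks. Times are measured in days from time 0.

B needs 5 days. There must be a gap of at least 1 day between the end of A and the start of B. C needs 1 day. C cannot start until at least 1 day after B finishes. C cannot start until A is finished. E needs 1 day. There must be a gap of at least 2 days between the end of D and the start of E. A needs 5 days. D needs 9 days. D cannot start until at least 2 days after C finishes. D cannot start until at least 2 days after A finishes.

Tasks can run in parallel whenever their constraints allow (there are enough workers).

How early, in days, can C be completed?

Nothing blocks A, so it runs from day 0 to day 5.
B waits on A (finishes day 5, plus 1-day gap → day 6), so it starts at day 6 and finishes at 6 + 5 = day 11.
C needs all of B (finishes day 11, plus 1-day gap → day 12); A (finishes day 5). That puts its earliest start at day 12; it finishes at 12 + 1 = day 13.

13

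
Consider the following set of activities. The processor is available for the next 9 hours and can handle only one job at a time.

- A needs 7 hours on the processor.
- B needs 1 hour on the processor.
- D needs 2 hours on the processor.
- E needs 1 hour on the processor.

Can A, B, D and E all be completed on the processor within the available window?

No

Running back to back, the jobs need 7 + 1 + 2 + 1 = 11 hours on the processor.
Since 11 > 9, they cannot all fit.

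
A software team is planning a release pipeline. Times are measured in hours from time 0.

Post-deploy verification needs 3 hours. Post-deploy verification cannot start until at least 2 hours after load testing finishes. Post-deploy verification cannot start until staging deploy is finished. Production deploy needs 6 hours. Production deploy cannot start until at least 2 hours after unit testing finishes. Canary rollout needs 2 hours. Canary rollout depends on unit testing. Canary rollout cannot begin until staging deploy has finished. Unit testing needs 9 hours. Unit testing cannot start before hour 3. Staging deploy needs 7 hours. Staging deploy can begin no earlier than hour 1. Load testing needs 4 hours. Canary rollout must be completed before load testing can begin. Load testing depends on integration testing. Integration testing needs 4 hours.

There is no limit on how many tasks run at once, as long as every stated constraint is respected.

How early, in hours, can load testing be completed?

18

Staging deploy waits on its own release at hour 1, so it starts at hour 1 and finishes at 1 + 7 = hour 8.
Nothing blocks integration testing, so it runs from hour 0 to hour 4.
After its own release at hour 3, unit testing can start at hour 3 and finishes at hour 12.
Canary rollout has to wait for unit testing (finishes hour 12); staging deploy (finishes hour 8). The latest of these is hour 12, so canary rollout runs hour 12 to 12 + 2 = hour 14.
Load testing has to wait for canary rollout (finishes hour 14); integration testing (finishes hour 4). The latest of these is hour 14, so load testing runs hour 14 to 14 + 4 = hour 18.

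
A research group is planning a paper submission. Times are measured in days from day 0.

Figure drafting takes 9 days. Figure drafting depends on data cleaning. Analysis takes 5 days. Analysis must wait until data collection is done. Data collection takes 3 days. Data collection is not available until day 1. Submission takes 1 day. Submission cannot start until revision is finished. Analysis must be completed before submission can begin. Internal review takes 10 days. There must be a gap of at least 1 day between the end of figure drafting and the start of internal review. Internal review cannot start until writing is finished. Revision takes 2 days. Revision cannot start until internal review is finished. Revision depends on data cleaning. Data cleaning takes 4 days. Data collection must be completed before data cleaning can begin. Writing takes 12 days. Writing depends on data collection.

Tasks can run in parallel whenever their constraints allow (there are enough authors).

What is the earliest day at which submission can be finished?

Data collection cannot begin until its own release at day 1. It runs from day 1 to 1 + 3 = day 4.
After data collection (finishes day 4), writing can start at day 4 and finishes at day 16.
Analysis cannot begin until data collection (finishes day 4). It runs from day 4 to 4 + 5 = day 9.
Data cleaning cannot begin until data collection (finishes day 4). It runs from day 4 to 4 + 4 = day 8.
After data cleaning (finishes day 8), figure drafting can start at day 8 and finishes at day 17.
For internal review: figure drafting (finishes day 17, plus 1-day gap → day 18); writing (finishes day 16). Taking the maximum gives a start of day 18, and it finishes at 18 + 10 = day 28.
Revision cannot start until internal review (finishes day 28); data cleaning (finishes day 8). The controlling bound is day 28, so revision finishes at 28 + 2 = day 30.
For submission: revision (finishes day 30); analysis (finishes day 9). Taking the maximum gives a start of day 30, and it finishes at 30 + 1 = day 31.

31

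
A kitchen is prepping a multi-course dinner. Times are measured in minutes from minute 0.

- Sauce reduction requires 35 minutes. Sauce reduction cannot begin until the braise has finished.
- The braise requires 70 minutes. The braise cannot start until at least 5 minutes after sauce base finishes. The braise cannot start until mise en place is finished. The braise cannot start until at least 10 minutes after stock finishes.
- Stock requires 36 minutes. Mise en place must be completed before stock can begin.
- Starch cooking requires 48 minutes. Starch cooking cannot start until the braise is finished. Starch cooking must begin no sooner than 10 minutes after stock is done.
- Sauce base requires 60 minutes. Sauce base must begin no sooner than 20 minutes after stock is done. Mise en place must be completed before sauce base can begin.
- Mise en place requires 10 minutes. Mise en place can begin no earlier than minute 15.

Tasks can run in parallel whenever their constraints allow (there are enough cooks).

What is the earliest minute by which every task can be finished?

264

Mise en place waits on its own release at minute 15, so it starts at minute 15 and finishes at 15 + 10 = minute 25.
After mise en place (finishes minute 25), stock can start at minute 25 and finishes at minute 61.
Sauce base has to wait for stock (finishes minute 61, plus 20-minute gap → minute 81); mise en place (finishes minute 25). The latest of these is minute 81, so sauce base runs minute 81 to 81 + 60 = minute 141.
The braise has to wait for sauce base (finishes minute 141, plus 5-minute gap → minute 146); mise en place (finishes minute 25); stock (finishes minute 61, plus 10-minute gap → minute 71). The latest of these is minute 146, so the braise runs minute 146 to 146 + 70 = minute 216.
For starch cooking: the braise (finishes minute 216); stock (finishes minute 61, plus 10-minute gap → minute 71). Taking the maximum gives a start of minute 216, and it finishes at 216 + 48 = minute 264.
Sauce reduction cannot begin until the braise (finishes minute 216). It runs from minute 216 to 216 + 35 = minute 251.
All tasks are finished once the last one completes. Finish times: Mise en place at 25, Stock at 61, Sauce base at 141, The braise at 216, Sauce reduction at 251, Starch cooking at 264. The latest is minute 264.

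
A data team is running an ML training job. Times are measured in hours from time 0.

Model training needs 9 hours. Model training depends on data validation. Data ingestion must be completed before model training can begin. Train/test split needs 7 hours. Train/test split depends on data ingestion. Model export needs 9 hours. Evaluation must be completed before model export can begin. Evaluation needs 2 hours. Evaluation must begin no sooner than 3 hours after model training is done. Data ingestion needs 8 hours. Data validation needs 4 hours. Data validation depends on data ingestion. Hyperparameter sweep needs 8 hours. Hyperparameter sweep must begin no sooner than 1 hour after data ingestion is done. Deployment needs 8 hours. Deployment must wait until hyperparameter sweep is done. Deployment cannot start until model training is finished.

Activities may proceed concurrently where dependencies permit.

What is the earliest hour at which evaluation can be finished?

Nothing blocks data ingestion, so it runs from hour 0 to hour 8.
Data validation cannot begin until data ingestion (finishes hour 8). It runs from hour 8 to 8 + 4 = hour 12.
Model training cannot start until data validation (finishes hour 12); data ingestion (finishes hour 8). The controlling bound is hour 12, so model training finishes at 12 + 9 = hour 21.
Evaluation waits on model training (finishes hour 21, plus 3-hour gap → hour 24), so it starts at hour 24 and finishes at 24 + 2 = hour 26.

26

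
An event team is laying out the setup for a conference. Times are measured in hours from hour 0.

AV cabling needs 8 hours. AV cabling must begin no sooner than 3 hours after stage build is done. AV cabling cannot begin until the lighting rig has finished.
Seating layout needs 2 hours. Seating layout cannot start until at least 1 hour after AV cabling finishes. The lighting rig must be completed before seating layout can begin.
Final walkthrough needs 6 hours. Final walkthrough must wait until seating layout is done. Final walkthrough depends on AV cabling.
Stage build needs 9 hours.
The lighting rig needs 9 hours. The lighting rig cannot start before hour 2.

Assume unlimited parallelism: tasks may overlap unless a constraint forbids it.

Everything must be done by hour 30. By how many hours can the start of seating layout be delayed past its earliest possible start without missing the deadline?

The lighting rig cannot begin until its own release at hour 2. It runs from hour 2 to 2 + 9 = hour 11.
Stage build has no prerequisites, so it starts at hour 0 and finishes at hour 9.
AV cabling has to wait for stage build (finishes hour 9, plus 3-hour gap → hour 12); the lighting rig (finishes hour 11). The latest of these is hour 12, so AV cabling runs hour 12 to 12 + 8 = hour 20.
Seating layout has to wait for AV cabling (finishes hour 20, plus 1-hour gap → hour 21); the lighting rig (finishes hour 11). The latest of these is hour 21, so seating layout runs hour 21 to 21 + 2 = hour 23.

Working backward from the deadline:
Final walkthrough must finish by hour 30; it takes 6 hours, so it must start by 30 − 6 = hour 24.
Seating layout feeds into final walkthrough (must start by hour 24); so seating layout must finish by hour 24 and therefore start by hour 22.
So seating layout can start as early as hour 21 and as late as hour 22, giving 22 − 21 = 1 hour of slack.

1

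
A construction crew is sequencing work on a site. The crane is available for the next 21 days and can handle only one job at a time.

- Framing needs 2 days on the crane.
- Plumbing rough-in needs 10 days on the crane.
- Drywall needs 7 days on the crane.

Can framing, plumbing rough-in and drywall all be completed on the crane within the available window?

Yes

Running back to back, the jobs need 2 + 10 + 7 = 19 days on the crane.
Since 19 ≤ 21, they fit within the window.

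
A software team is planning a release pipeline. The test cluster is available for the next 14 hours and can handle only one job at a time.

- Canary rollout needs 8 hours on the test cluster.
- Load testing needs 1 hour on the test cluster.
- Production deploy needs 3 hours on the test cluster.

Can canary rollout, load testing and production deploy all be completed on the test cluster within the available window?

Running back to back, the jobs need 8 + 1 + 3 = 12 hours on the test cluster.
Since 12 ≤ 14, they fit within the window.

Yes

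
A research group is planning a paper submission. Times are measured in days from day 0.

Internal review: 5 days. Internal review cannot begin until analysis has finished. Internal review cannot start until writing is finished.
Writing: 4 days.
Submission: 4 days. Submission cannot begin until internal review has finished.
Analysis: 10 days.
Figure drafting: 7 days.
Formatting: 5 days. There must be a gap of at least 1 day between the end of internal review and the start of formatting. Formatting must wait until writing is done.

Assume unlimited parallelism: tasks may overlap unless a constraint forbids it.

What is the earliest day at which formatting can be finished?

21

Writing can start immediately at day 0; it finishes at day 4.
Analysis has no prerequisites, so it starts at day 0 and finishes at day 10.
Internal review cannot start until analysis (finishes day 10); writing (finishes day 4). The controlling bound is day 10, so internal review finishes at 10 + 5 = day 15.
For formatting: internal review (finishes day 15, plus 1-day gap → day 16); writing (finishes day 4). Taking the maximum gives a start of day 16, and it finishes at 16 + 5 = day 21.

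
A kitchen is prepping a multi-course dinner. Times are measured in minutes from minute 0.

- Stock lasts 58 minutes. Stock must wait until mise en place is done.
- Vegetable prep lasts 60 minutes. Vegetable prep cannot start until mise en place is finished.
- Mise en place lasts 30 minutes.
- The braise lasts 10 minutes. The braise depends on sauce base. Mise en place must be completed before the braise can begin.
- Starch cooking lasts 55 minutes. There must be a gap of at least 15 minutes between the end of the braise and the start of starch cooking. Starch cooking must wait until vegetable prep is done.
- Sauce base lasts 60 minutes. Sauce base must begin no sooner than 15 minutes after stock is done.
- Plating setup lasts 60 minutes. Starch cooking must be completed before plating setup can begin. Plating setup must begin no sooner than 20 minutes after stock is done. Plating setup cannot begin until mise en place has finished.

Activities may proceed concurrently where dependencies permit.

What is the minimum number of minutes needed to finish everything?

303

Nothing blocks mise en place, so it runs from minute 0 to minute 30.
After mise en place (finishes minute 30), vegetable prep can start at minute 30 and finishes at minute 90.
Stock waits on mise en place (finishes minute 30), so it starts at minute 30 and finishes at 30 + 58 = minute 88.
Sauce base cannot begin until stock (finishes minute 88, plus 15-minute gap → minute 103). It runs from minute 103 to 103 + 60 = minute 163.
The braise cannot start until sauce base (finishes minute 163); mise en place (finishes minute 30). The controlling bound is minute 163, so the braise finishes at 163 + 10 = minute 173.
For starch cooking: the braise (finishes minute 173, plus 15-minute gap → minute 188); vegetable prep (finishes minute 90). Taking the maximum gives a start of minute 188, and it finishes at 188 + 55 = minute 243.
Plating setup has to wait for starch cooking (finishes minute 243); stock (finishes minute 88, plus 20-minute gap → minute 108); mise en place (finishes minute 30). The latest of these is minute 243, so plating setup runs minute 243 to 243 + 60 = minute 303.
All tasks are finished once the last one completes. Finish times: Mise en place at 30, Stock at 88, Sauce base at 163, The braise at 173, Vegetable prep at 90, Starch cooking at 243, Plating setup at 303. The latest is minute 303.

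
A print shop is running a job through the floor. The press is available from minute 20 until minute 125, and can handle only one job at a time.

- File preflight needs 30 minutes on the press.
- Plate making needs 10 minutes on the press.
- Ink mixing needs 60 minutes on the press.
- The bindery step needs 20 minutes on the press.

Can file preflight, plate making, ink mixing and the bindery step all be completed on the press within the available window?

No

The press window is 125 − 20 = 105 minutes.
Running back to back, the jobs need 30 + 10 + 60 + 20 = 120 minutes on the press.
Since 120 > 105, they cannot all fit.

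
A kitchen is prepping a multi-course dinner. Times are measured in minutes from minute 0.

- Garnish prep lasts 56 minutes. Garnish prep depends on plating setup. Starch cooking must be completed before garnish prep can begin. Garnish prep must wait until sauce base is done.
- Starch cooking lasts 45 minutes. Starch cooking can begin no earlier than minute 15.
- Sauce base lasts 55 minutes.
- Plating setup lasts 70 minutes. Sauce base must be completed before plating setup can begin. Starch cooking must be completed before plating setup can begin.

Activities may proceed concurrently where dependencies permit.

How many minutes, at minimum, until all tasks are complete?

186

Starch cooking cannot begin until its own release at minute 15. It runs from minute 15 to 15 + 45 = minute 60.
Nothing blocks sauce base, so it runs from minute 0 to minute 55.
Plating setup needs all of sauce base (finishes minute 55); starch cooking (finishes minute 60). That puts its earliest start at minute 60; it finishes at 60 + 70 = minute 130.
Garnish prep cannot start until plating setup (finishes minute 130); starch cooking (finishes minute 60); sauce base (finishes minute 55). The controlling bound is minute 130, so garnish prep finishes at 130 + 56 = minute 186.
All tasks are finished once the last one completes. Finish times: Sauce base at 55, Starch cooking at 60, Plating setup at 130, Garnish prep at 186. The latest is minute 186.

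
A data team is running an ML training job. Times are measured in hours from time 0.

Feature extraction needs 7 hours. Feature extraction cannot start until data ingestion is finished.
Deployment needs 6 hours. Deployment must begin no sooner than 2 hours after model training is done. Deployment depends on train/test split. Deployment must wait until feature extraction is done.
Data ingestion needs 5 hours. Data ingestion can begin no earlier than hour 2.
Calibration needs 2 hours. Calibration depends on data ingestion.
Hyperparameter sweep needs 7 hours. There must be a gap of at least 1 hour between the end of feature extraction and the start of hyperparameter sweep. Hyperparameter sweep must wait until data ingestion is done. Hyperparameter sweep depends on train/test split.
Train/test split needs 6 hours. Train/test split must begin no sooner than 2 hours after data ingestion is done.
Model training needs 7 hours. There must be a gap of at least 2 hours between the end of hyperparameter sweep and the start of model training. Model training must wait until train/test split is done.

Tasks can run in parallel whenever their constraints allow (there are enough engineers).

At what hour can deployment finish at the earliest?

After its own release at hour 2, data ingestion can start at hour 2 and finishes at hour 7.
Train/test split waits on data ingestion (finishes hour 7, plus 2-hour gap → hour 9), so it starts at hour 9 and finishes at 9 + 6 = hour 15.
Feature extraction cannot begin until data ingestion (finishes hour 7). It runs from hour 7 to 7 + 7 = hour 14.
For hyperparameter sweep: feature extraction (finishes hour 14, plus 1-hour gap → hour 15); data ingestion (finishes hour 7); train/test split (finishes hour 15). Taking the maximum gives a start of hour 15, and it finishes at 15 + 7 = hour 22.
For model training: hyperparameter sweep (finishes hour 22, plus 2-hour gap → hour 24); train/test split (finishes hour 15). Taking the maximum gives a start of hour 24, and it finishes at 24 + 7 = hour 31.
Deployment needs all of model training (finishes hour 31, plus 2-hour gap → hour 33); train/test split (finishes hour 15); feature extraction (finishes hour 14). That puts its earliest start at hour 33; it finishes at 33 + 6 = hour 39.

39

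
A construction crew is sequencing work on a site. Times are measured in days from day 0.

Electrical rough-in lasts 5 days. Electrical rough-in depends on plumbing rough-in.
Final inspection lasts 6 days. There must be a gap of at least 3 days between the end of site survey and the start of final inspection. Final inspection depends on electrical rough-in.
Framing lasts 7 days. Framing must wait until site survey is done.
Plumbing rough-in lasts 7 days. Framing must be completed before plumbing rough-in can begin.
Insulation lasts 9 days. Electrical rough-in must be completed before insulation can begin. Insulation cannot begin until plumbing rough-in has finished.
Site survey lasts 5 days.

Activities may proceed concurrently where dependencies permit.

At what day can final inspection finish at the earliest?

30

Site survey has no prerequisites, so it starts at day 0 and finishes at day 5.
Framing cannot begin until site survey (finishes day 5). It runs from day 5 to 5 + 7 = day 12.
Plumbing rough-in waits on framing (finishes day 12), so it starts at day 12 and finishes at 12 + 7 = day 19.
Electrical rough-in cannot begin until plumbing rough-in (finishes day 19). It runs from day 19 to 19 + 5 = day 24.
Final inspection has to wait for site survey (finishes day 5, plus 3-day gap → day 8); electrical rough-in (finishes day 24). The latest of these is day 24, so final inspection runs day 24 to 24 + 6 = day 30.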